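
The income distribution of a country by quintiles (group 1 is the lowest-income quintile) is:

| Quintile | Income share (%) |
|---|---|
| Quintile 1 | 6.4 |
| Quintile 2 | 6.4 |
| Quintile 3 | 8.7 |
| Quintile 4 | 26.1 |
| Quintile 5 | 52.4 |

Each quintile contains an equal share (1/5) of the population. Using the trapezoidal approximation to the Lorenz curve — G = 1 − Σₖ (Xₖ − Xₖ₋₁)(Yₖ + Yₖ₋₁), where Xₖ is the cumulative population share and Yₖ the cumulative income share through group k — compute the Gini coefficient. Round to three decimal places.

Cumulative income shares Yₖ: 0.0640, 0.1280, 0.2150, 0.4760, 1.0000
Σ (Xₖ−Xₖ₋₁)(Yₖ+Yₖ₋₁) = (1/5)(0.0640+0.0000) + (1/5)(0.1280+0.0640) + (1/5)(0.2150+0.1280) + (1/5)(0.4760+0.2150) + (1/5)(1.0000+0.4760)
  = 0.0128 + 0.0384 + 0.0686 + 0.1382 + 0.2952 = 0.5532
G = 1 − 0.5532 = 0.4468

0.447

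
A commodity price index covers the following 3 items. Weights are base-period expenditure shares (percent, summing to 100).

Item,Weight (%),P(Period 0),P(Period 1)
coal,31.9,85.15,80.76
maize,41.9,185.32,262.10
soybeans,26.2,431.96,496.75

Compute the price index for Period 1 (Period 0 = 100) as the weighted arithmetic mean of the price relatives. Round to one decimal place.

coal: 31.9 × (80.76/85.15) = 31.9 × 0.948444 = 30.2554
maize: 41.9 × (262.10/185.32) = 41.9 × 1.414310 = 59.2596
soybeans: 26.2 × (496.75/431.96) = 26.2 × 1.149991 = 30.1298
Index = Σ wᵢ·(p₁ᵢ/p₀ᵢ) = 30.2554 + 59.2596 + 30.1298 = 119.6447

119.6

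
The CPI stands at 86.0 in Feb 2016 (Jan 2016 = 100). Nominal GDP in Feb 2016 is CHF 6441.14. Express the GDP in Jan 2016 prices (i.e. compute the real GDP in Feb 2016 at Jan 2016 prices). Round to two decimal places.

7489.70

Real = Nominal ÷ (Index/100) = 6441.14 ÷ (86.0/100)
     = 6441.14 ÷ 0.860 = 7489.6977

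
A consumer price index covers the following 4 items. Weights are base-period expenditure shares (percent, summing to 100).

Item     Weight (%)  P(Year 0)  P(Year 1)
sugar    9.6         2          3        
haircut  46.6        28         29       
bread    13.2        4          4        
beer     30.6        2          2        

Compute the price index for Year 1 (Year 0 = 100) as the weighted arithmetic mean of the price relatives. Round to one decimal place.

sugar: 9.6 × (3/2) = 9.6 × 1.500000 = 14.4000
haircut: 46.6 × (29/28) = 46.6 × 1.035714 = 48.2643
bread: 13.2 × (4/4) = 13.2 × 1.000000 = 13.2000
beer: 30.6 × (2/2) = 30.6 × 1.000000 = 30.6000
Index = Σ wᵢ·(p₁ᵢ/p₀ᵢ) = 14.4000 + 48.2643 + 13.2000 + 30.6000 = 106.4643

106.5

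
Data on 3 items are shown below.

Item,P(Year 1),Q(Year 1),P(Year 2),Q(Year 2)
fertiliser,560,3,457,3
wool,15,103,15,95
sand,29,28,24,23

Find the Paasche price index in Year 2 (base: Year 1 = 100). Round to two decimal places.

Paasche price index uses current-period quantities as weights.
ΣP(Year 2)·Q(Year 2) = 457×3 + 15×95 + 24×23 = 1371 + 1425 + 552 = 3348
ΣP(Year 1)·Q(Year 2) = 560×3 + 15×95 + 29×23 = 1680 + 1425 + 667 = 3772
Index = 3348 / 3772 × 100 = 88.7593

88.76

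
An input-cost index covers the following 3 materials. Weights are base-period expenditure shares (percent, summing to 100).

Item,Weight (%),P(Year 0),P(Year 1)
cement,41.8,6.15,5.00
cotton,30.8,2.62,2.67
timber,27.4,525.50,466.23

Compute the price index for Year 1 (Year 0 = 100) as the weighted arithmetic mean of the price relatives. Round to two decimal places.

cement: 41.8 × (5.00/6.15) = 41.8 × 0.813008 = 33.9837
cotton: 30.8 × (2.67/2.62) = 30.8 × 1.019084 = 31.3878
timber: 27.4 × (466.23/525.50) = 27.4 × 0.887212 = 24.3096
Index = Σ wᵢ·(p₁ᵢ/p₀ᵢ) = 33.9837 + 31.3878 + 24.3096 = 89.6811

89.68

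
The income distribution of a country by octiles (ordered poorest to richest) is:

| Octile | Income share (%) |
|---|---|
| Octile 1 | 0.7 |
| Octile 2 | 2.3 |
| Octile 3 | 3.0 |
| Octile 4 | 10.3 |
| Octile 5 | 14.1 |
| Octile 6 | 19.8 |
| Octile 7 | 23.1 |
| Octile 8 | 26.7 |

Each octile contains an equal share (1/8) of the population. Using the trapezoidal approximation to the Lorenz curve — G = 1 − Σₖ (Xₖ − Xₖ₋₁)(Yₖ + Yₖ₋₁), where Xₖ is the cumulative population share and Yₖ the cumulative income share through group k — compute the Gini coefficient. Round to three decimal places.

0.425

Cumulative income shares Yₖ: 0.0070, 0.0300, 0.0600, 0.1630, 0.3040, 0.5020, 0.7330, 1.0000
Σ (Xₖ−Xₖ₋₁)(Yₖ+Yₖ₋₁) = (1/8)(0.0070+0.0000) + (1/8)(0.0300+0.0070) + (1/8)(0.0600+0.0300) + (1/8)(0.1630+0.0600) + (1/8)(0.3040+0.1630) + (1/8)(0.5020+0.3040) + (1/8)(0.7330+0.5020) + (1/8)(1.0000+0.7330)
  = 0.0009 + 0.0046 + 0.0112 + 0.0279 + 0.0584 + 0.1008 + 0.1544 + 0.2166 = 0.5747
G = 1 − 0.5747 = 0.4253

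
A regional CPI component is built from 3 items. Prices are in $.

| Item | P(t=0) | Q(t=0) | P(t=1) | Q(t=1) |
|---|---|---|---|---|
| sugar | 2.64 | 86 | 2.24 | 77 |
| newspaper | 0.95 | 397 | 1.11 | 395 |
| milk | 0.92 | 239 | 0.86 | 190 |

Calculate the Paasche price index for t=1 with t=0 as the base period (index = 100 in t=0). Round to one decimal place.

Paasche price index uses current-period quantities as weights.
ΣP(t=1)·Q(t=1) = 2.24×77 + 1.11×395 + 0.86×190 = 172.48 + 438.45 + 163.4 = 774.33
ΣP(t=0)·Q(t=1) = 2.64×77 + 0.95×395 + 0.92×190 = 203.28 + 375.25 + 174.8 = 753.33
Index = 774.33 / 753.33 × 100 = 102.7876

102.8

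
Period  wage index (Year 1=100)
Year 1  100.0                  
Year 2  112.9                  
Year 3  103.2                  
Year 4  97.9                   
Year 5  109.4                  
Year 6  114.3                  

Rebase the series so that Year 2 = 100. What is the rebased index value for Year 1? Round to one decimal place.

Rebased(Year 1) = 100.0 / 112.9 × 100 = 88.5740

88.6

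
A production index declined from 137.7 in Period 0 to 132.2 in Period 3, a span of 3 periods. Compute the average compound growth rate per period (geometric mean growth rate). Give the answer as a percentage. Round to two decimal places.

Growth factor = (132.2/137.7)^(1/3) = (0.960058)^(1/3) = 0.986505
Growth rate = 0.986505 − 1 = -0.013495 = -1.3495%

-1.35%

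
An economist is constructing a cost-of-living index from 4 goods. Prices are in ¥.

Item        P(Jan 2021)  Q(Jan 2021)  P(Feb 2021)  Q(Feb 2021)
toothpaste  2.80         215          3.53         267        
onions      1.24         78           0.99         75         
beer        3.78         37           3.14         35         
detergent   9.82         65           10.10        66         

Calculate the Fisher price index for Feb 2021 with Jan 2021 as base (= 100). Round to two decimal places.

Laspeyres component (base-period weights):
ΣP(Feb 2021)Q(Jan 2021) = 3.53×215 + 0.99×78 + 3.14×37 + 10.10×65 = 758.95 + 77.22 + 116.18 + 656.5 = 1608.85
ΣP(Jan 2021)Q(Jan 2021) = 2.80×215 + 1.24×78 + 3.78×37 + 9.82×65 = 602 + 96.72 + 139.86 + 638.3 = 1476.88
L = 1608.85 / 1476.88 × 100 = 108.9357
Paasche component (current-period weights):
ΣP(Feb 2021)Q(Feb 2021) = 3.53×267 + 0.99×75 + 3.14×35 + 10.10×66 = 942.51 + 74.25 + 109.9 + 666.6 = 1793.26
ΣP(Jan 2021)Q(Feb 2021) = 2.80×267 + 1.24×75 + 3.78×35 + 9.82×66 = 747.6 + 93 + 132.3 + 648.12 = 1621.02
P = 1793.26 / 1621.02 × 100 = 110.6254
Fisher = √(L × P) = √(108.9357 × 110.6254) = 109.7773

109.78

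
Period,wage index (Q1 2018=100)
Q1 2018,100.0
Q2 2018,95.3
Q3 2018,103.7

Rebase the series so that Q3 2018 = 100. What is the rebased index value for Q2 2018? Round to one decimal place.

91.9

Rebased(Q2 2018) = 95.3 / 103.7 × 100 = 91.8997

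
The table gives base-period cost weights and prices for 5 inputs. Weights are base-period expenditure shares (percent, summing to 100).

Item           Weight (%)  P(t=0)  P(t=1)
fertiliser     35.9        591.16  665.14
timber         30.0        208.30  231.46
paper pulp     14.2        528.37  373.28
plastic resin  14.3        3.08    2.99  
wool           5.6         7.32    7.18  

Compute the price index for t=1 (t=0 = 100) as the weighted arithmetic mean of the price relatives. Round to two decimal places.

fertiliser: 35.9 × (665.14/591.16) = 35.9 × 1.125144 = 40.3927
timber: 30.0 × (231.46/208.30) = 30.0 × 1.111186 = 33.3356
paper pulp: 14.2 × (373.28/528.37) = 14.2 × 0.706475 = 10.0319
plastic resin: 14.3 × (2.99/3.08) = 14.3 × 0.970779 = 13.8821
wool: 5.6 × (7.18/7.32) = 5.6 × 0.980874 = 5.4929
Index = Σ wᵢ·(p₁ᵢ/p₀ᵢ) = 40.3927 + 33.3356 + 10.0319 + 13.8821 + 5.4929 = 103.1352

103.14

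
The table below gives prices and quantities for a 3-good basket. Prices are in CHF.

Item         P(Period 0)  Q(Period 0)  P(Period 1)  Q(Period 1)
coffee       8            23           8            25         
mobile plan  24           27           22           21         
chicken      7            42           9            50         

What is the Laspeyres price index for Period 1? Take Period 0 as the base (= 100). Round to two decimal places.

102.66

Laspeyres price index uses base-period quantities as weights.
ΣP(Period 1)·Q(Period 0) = 8×23 + 22×27 + 9×42 = 184 + 594 + 378 = 1156
ΣP(Period 0)·Q(Period 0) = 8×23 + 24×27 + 7×42 = 184 + 648 + 294 = 1126
Index = 1156 / 1126 × 100 = 102.6643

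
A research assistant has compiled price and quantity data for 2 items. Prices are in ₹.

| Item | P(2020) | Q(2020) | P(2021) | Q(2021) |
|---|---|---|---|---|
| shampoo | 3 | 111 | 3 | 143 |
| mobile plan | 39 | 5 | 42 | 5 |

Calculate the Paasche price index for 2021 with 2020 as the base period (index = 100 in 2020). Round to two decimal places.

102.40

Paasche price index uses current-period quantities as weights.
ΣP(2021)·Q(2021) = 3×143 + 42×5 = 429 + 210 = 639
ΣP(2020)·Q(2021) = 3×143 + 39×5 = 429 + 195 = 624
Index = 639 / 624 × 100 = 102.4038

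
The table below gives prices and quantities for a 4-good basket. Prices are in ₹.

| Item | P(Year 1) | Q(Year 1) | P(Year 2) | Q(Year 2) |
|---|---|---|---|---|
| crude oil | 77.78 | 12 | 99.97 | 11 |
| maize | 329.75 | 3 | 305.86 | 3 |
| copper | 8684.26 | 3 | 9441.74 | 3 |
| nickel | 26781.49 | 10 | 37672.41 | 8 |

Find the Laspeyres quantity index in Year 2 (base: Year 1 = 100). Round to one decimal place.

Laspeyres quantity index uses base-period prices as weights.
ΣP(Year 1)·Q(Year 2) = 77.78×11 + 329.75×3 + 8684.26×3 + 26781.49×8 = 855.58 + 989.25 + 26052.78 + 214251.92 = 242149.53
ΣP(Year 1)·Q(Year 1) = 77.78×12 + 329.75×3 + 8684.26×3 + 26781.49×10 = 933.36 + 989.25 + 26052.78 + 267814.9 = 295790.29
Index = 242149.53 / 295790.29 × 100 = 81.8653

81.9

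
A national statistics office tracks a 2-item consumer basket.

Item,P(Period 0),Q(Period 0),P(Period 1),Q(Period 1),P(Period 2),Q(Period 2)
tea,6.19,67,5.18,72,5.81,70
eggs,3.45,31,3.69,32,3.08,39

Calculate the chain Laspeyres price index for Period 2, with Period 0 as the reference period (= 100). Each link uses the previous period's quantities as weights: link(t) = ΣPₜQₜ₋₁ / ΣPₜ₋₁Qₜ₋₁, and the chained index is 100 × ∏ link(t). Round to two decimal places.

93.11

Link Period 0→Period 1:
ΣP(Period 1)Q(Period 0) = 5.18×67 + 3.69×31 = 347.06 + 114.39 = 461.45
ΣP(Period 0)Q(Period 0) = 6.19×67 + 3.45×31 = 414.73 + 106.95 = 521.68
link = 461.45/521.68 = 0.884546
Link Period 1→Period 2:
ΣP(Period 2)Q(Period 1) = 5.81×72 + 3.08×32 = 418.32 + 98.56 = 516.88
ΣP(Period 1)Q(Period 1) = 5.18×72 + 3.69×32 = 372.96 + 118.08 = 491.04
link = 516.88/491.04 = 1.052623
Chained index = 100 × 0.884546 × 1.052623 = 93.1094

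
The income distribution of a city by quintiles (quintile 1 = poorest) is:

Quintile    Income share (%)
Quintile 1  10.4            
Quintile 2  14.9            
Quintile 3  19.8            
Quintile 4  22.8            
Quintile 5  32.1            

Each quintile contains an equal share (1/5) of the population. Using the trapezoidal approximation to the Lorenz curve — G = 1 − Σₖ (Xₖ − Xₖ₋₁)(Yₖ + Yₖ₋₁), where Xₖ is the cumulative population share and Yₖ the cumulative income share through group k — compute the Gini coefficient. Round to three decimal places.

Cumulative income shares Yₖ: 0.1040, 0.2530, 0.4510, 0.6790, 1.0000
Σ (Xₖ−Xₖ₋₁)(Yₖ+Yₖ₋₁) = (1/5)(0.1040+0.0000) + (1/5)(0.2530+0.1040) + (1/5)(0.4510+0.2530) + (1/5)(0.6790+0.4510) + (1/5)(1.0000+0.6790)
  = 0.0208 + 0.0714 + 0.1408 + 0.2260 + 0.3358 = 0.7948
G = 1 − 0.7948 = 0.2052

0.205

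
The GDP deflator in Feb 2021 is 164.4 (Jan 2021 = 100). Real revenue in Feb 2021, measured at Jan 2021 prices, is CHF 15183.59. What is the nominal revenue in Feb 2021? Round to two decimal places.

Nominal = Real × (Index/100) = 15183.59 × (164.4/100)
        = 15183.59 × 1.644 = 24961.8220

24961.82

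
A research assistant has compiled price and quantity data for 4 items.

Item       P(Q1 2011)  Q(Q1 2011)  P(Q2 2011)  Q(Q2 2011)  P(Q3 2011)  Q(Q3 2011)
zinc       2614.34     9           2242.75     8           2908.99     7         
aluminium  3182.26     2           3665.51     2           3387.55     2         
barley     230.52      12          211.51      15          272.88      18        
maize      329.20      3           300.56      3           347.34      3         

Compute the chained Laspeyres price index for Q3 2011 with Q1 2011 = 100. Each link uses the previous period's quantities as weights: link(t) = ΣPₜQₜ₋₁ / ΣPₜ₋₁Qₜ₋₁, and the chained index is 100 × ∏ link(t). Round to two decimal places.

110.29

Link Q1 2011→Q2 2011:
ΣP(Q2 2011)Q(Q1 2011) = 2242.75×9 + 3665.51×2 + 211.51×12 + 300.56×3 = 20184.75 + 7331.02 + 2538.12 + 901.68 = 30955.57
ΣP(Q1 2011)Q(Q1 2011) = 2614.34×9 + 3182.26×2 + 230.52×12 + 329.20×3 = 23529.06 + 6364.52 + 2766.24 + 987.6 = 33647.42
link = 30955.57/33647.42 = 0.919998
Link Q2 2011→Q3 2011:
ΣP(Q3 2011)Q(Q2 2011) = 2908.99×8 + 3387.55×2 + 272.88×15 + 347.34×3 = 23271.92 + 6775.1 + 4093.2 + 1042.02 = 35182.24
ΣP(Q2 2011)Q(Q2 2011) = 2242.75×8 + 3665.51×2 + 211.51×15 + 300.56×3 = 17942 + 7331.02 + 3172.65 + 901.68 = 29347.35
link = 35182.24/29347.35 = 1.198822
Chained index = 100 × 0.919998 × 1.198822 = 110.2914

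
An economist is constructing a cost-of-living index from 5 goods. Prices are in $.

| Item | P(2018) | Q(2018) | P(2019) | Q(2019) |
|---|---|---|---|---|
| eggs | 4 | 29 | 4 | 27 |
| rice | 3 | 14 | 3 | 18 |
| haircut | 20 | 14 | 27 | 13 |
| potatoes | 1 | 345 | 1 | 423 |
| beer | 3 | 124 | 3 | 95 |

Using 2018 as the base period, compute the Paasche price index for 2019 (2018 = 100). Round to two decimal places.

Paasche price index uses current-period quantities as weights.
ΣP(2019)·Q(2019) = 4×27 + 3×18 + 27×13 + 1×423 + 3×95 = 108 + 54 + 351 + 423 + 285 = 1221
ΣP(2018)·Q(2019) = 4×27 + 3×18 + 20×13 + 1×423 + 3×95 = 108 + 54 + 260 + 423 + 285 = 1130
Index = 1221 / 1130 × 100 = 108.0531

108.05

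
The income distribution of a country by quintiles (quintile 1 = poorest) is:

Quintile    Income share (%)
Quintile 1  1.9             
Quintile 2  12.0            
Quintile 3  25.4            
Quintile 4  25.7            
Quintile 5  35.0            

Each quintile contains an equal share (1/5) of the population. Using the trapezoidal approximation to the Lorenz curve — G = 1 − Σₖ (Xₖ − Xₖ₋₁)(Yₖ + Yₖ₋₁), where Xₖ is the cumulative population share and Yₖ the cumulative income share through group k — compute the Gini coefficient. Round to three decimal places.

0.320

Cumulative income shares Yₖ: 0.0190, 0.1390, 0.3930, 0.6500, 1.0000
Σ (Xₖ−Xₖ₋₁)(Yₖ+Yₖ₋₁) = (1/5)(0.0190+0.0000) + (1/5)(0.1390+0.0190) + (1/5)(0.3930+0.1390) + (1/5)(0.6500+0.3930) + (1/5)(1.0000+0.6500)
  = 0.0038 + 0.0316 + 0.1064 + 0.2086 + 0.3300 = 0.6804
G = 1 − 0.6804 = 0.3196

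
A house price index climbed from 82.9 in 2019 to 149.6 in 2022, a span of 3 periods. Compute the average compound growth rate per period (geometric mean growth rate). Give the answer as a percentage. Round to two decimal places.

21.75%

Growth factor = (149.6/82.9)^(1/3) = (1.804584)^(1/3) = 1.217472
Growth rate = 1.217472 − 1 = 0.217472 = 21.7472%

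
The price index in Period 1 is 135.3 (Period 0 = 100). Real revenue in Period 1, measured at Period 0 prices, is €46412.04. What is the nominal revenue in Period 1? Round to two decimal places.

Nominal = Real × (Index/100) = 46412.04 × (135.3/100)
        = 46412.04 × 1.353 = 62795.4901

62795.49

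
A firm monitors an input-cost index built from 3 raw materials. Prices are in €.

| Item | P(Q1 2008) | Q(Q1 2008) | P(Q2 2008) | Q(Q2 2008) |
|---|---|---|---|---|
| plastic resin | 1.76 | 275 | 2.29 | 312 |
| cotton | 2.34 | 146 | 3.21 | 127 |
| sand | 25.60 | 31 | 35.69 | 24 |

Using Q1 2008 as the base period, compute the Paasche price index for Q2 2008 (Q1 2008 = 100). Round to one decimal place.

Paasche price index uses current-period quantities as weights.
ΣP(Q2 2008)·Q(Q2 2008) = 2.29×312 + 3.21×127 + 35.69×24 = 714.48 + 407.67 + 856.56 = 1978.71
ΣP(Q1 2008)·Q(Q2 2008) = 1.76×312 + 2.34×127 + 25.60×24 = 549.12 + 297.18 + 614.4 = 1460.7
Index = 1978.71 / 1460.7 × 100 = 135.4631

135.5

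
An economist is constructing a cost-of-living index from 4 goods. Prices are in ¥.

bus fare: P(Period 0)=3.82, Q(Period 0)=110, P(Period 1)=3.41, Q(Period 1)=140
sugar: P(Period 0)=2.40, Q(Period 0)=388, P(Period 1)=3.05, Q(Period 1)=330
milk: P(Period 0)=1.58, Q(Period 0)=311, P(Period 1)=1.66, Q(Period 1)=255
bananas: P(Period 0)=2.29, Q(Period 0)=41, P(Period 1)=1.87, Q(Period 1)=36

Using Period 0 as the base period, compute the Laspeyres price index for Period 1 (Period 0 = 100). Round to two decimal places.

111.09

Laspeyres price index uses base-period quantities as weights.
ΣP(Period 1)·Q(Period 0) = 3.41×110 + 3.05×388 + 1.66×311 + 1.87×41 = 375.1 + 1183.4 + 516.26 + 76.67 = 2151.43
ΣP(Period 0)·Q(Period 0) = 3.82×110 + 2.40×388 + 1.58×311 + 2.29×41 = 420.2 + 931.2 + 491.38 + 93.89 = 1936.67
Index = 2151.43 / 1936.67 × 100 = 111.0891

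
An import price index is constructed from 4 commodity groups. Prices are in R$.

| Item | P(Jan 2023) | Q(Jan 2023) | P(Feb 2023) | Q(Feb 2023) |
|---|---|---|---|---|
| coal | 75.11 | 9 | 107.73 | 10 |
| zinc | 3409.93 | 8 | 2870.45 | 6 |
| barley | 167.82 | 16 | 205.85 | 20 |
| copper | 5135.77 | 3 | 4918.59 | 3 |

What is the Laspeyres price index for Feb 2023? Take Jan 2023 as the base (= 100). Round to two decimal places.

Laspeyres price index uses base-period quantities as weights.
ΣP(Feb 2023)·Q(Jan 2023) = 107.73×9 + 2870.45×8 + 205.85×16 + 4918.59×3 = 969.57 + 22963.6 + 3293.6 + 14755.77 = 41982.54
ΣP(Jan 2023)·Q(Jan 2023) = 75.11×9 + 3409.93×8 + 167.82×16 + 5135.77×3 = 675.99 + 27279.44 + 2685.12 + 15407.31 = 46047.86
Index = 41982.54 / 46047.86 × 100 = 91.1715

91.17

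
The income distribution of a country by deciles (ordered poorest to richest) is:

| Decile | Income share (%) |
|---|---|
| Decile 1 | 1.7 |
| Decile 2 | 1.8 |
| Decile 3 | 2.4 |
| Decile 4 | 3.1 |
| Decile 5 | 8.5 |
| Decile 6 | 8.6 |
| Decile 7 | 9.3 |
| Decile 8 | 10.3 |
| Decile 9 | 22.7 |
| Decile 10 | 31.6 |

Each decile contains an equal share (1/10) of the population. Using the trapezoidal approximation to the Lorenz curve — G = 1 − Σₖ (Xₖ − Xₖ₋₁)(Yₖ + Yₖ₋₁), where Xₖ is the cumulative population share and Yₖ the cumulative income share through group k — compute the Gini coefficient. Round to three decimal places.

0.474

Cumulative income shares Yₖ: 0.0170, 0.0350, 0.0590, 0.0900, 0.1750, 0.2610, 0.3540, 0.4570, 0.6840, 1.0000
Σ (Xₖ−Xₖ₋₁)(Yₖ+Yₖ₋₁) = (1/10)(0.0170+0.0000) + (1/10)(0.0350+0.0170) + (1/10)(0.0590+0.0350) + (1/10)(0.0900+0.0590) + (1/10)(0.1750+0.0900) + (1/10)(0.2610+0.1750) + (1/10)(0.3540+0.2610) + (1/10)(0.4570+0.3540) + (1/10)(0.6840+0.4570) + (1/10)(1.0000+0.6840)
  = 0.0017 + 0.0052 + 0.0094 + 0.0149 + 0.0265 + 0.0436 + 0.0615 + 0.0811 + 0.1141 + 0.1684 = 0.5264
G = 1 − 0.5264 = 0.4736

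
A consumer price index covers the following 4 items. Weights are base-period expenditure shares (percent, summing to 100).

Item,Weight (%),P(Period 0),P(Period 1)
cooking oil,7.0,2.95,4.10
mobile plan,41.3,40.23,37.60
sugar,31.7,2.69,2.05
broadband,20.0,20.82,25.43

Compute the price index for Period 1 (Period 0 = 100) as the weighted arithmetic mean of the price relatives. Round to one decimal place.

cooking oil: 7.0 × (4.10/2.95) = 7.0 × 1.389831 = 9.7288
mobile plan: 41.3 × (37.60/40.23) = 41.3 × 0.934626 = 38.6000
sugar: 31.7 × (2.05/2.69) = 31.7 × 0.762082 = 24.1580
broadband: 20.0 × (25.43/20.82) = 20.0 × 1.221422 = 24.4284
Index = Σ wᵢ·(p₁ᵢ/p₀ᵢ) = 9.7288 + 38.6000 + 24.1580 + 24.4284 = 96.9153

96.9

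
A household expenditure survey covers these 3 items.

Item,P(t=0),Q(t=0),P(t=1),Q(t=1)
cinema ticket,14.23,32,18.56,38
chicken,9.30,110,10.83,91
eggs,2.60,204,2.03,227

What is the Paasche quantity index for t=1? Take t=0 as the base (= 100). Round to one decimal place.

97.8

Paasche quantity index uses current-period prices as weights.
ΣP(t=1)·Q(t=1) = 18.56×38 + 10.83×91 + 2.03×227 = 705.28 + 985.53 + 460.81 = 2151.62
ΣP(t=1)·Q(t=0) = 18.56×32 + 10.83×110 + 2.03×204 = 593.92 + 1191.3 + 414.12 = 2199.34
Index = 2151.62 / 2199.34 × 100 = 97.8303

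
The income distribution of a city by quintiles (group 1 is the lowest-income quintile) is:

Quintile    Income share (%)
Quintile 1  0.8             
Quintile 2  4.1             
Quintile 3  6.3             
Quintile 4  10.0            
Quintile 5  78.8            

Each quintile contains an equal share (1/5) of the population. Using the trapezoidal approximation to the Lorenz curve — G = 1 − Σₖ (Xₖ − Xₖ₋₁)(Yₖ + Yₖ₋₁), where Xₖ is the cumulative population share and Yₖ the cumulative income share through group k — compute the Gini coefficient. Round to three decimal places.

Cumulative income shares Yₖ: 0.0080, 0.0490, 0.1120, 0.2120, 1.0000
Σ (Xₖ−Xₖ₋₁)(Yₖ+Yₖ₋₁) = (1/5)(0.0080+0.0000) + (1/5)(0.0490+0.0080) + (1/5)(0.1120+0.0490) + (1/5)(0.2120+0.1120) + (1/5)(1.0000+0.2120)
  = 0.0016 + 0.0114 + 0.0322 + 0.0648 + 0.2424 = 0.3524
G = 1 − 0.3524 = 0.6476

0.648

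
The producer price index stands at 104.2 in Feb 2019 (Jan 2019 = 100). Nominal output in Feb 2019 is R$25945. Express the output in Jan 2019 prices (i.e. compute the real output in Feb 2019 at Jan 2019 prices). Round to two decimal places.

Real = Nominal ÷ (Index/100) = 25945 ÷ (104.2/100)
     = 25945 ÷ 1.042 = 24899.2322

24899.23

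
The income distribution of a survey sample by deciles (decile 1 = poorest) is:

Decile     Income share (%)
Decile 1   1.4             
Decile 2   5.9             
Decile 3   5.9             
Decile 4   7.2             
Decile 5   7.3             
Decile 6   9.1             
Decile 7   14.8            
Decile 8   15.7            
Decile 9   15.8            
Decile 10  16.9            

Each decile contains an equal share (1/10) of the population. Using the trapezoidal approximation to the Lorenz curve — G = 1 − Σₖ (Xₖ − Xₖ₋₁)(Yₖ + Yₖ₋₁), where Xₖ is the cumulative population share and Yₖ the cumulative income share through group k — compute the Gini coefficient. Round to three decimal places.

0.282

Cumulative income shares Yₖ: 0.0140, 0.0730, 0.1320, 0.2040, 0.2770, 0.3680, 0.5160, 0.6730, 0.8310, 1.0000
Σ (Xₖ−Xₖ₋₁)(Yₖ+Yₖ₋₁) = (1/10)(0.0140+0.0000) + (1/10)(0.0730+0.0140) + (1/10)(0.1320+0.0730) + (1/10)(0.2040+0.1320) + (1/10)(0.2770+0.2040) + (1/10)(0.3680+0.2770) + (1/10)(0.5160+0.3680) + (1/10)(0.6730+0.5160) + (1/10)(0.8310+0.6730) + (1/10)(1.0000+0.8310)
  = 0.0014 + 0.0087 + 0.0205 + 0.0336 + 0.0481 + 0.0645 + 0.0884 + 0.1189 + 0.1504 + 0.1831 = 0.7176
G = 1 − 0.7176 = 0.2824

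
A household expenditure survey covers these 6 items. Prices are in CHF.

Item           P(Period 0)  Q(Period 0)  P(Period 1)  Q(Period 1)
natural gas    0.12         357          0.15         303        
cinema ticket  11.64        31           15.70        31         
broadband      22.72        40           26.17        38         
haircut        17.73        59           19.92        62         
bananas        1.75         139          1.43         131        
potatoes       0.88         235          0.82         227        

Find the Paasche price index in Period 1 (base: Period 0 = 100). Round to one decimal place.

Paasche price index uses current-period quantities as weights.
ΣP(Period 1)·Q(Period 1) = 0.15×303 + 15.70×31 + 26.17×38 + 19.92×62 + 1.43×131 + 0.82×227 = 45.45 + 486.7 + 994.46 + 1235.04 + 187.33 + 186.14 = 3135.12
ΣP(Period 0)·Q(Period 1) = 0.12×303 + 11.64×31 + 22.72×38 + 17.73×62 + 1.75×131 + 0.88×227 = 36.36 + 360.84 + 863.36 + 1099.26 + 229.25 + 199.76 = 2788.83
Index = 3135.12 / 2788.83 × 100 = 112.4170

112.4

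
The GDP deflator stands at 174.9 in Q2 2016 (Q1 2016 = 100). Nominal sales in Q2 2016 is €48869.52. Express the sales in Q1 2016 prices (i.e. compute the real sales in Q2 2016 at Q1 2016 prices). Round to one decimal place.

Real = Nominal ÷ (Index/100) = 48869.52 ÷ (174.9/100)
     = 48869.52 ÷ 1.749 = 27941.4065

27941.4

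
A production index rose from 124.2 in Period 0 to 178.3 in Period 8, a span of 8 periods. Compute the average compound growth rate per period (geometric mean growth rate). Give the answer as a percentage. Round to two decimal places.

Growth factor = (178.3/124.2)^(1/8) = (1.435588)^(1/8) = 1.046234
Growth rate = 1.046234 − 1 = 0.046234 = 4.6234%

4.62%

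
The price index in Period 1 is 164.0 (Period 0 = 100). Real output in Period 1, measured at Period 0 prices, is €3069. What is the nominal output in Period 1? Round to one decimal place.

Nominal = Real × (Index/100) = 3069 × (164.0/100)
        = 3069 × 1.640 = 5033.1600

5033.2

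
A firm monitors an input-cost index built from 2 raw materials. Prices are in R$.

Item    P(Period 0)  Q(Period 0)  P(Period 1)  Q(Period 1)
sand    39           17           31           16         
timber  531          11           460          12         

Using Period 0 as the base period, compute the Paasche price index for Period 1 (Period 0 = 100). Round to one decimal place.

Paasche price index uses current-period quantities as weights.
ΣP(Period 1)·Q(Period 1) = 31×16 + 460×12 = 496 + 5520 = 6016
ΣP(Period 0)·Q(Period 1) = 39×16 + 531×12 = 624 + 6372 = 6996
Index = 6016 / 6996 × 100 = 85.9920

86.0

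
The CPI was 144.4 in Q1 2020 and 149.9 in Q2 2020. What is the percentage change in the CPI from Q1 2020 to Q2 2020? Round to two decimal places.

Change = (149.9 − 144.4) / 144.4 × 100
       = 5.5 / 144.4 × 100 = 3.8089%

3.81%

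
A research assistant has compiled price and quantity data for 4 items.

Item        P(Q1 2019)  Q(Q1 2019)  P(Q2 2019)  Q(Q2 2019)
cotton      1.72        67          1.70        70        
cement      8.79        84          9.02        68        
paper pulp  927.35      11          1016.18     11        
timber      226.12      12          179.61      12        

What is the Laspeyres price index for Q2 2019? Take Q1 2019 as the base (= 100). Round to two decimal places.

Laspeyres price index uses base-period quantities as weights.
ΣP(Q2 2019)·Q(Q1 2019) = 1.70×67 + 9.02×84 + 1016.18×11 + 179.61×12 = 113.9 + 757.68 + 11177.98 + 2155.32 = 14204.88
ΣP(Q1 2019)·Q(Q1 2019) = 1.72×67 + 8.79×84 + 927.35×11 + 226.12×12 = 115.24 + 738.36 + 10200.85 + 2713.44 = 13767.89
Index = 14204.88 / 13767.89 × 100 = 103.1740

103.17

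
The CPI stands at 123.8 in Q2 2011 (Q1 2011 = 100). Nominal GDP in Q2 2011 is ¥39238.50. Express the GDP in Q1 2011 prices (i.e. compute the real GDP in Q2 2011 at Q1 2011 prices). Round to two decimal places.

Real = Nominal ÷ (Index/100) = 39238.50 ÷ (123.8/100)
     = 39238.50 ÷ 1.238 = 31695.0727

31695.07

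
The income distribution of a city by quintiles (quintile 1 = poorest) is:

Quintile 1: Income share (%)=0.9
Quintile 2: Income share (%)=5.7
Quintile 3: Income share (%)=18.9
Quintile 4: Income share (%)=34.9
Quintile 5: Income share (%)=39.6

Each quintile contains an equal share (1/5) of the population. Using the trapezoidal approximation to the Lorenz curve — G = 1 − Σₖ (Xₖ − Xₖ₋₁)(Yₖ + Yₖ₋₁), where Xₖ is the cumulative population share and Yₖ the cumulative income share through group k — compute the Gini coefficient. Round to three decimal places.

Cumulative income shares Yₖ: 0.0090, 0.0660, 0.2550, 0.6040, 1.0000
Σ (Xₖ−Xₖ₋₁)(Yₖ+Yₖ₋₁) = (1/5)(0.0090+0.0000) + (1/5)(0.0660+0.0090) + (1/5)(0.2550+0.0660) + (1/5)(0.6040+0.2550) + (1/5)(1.0000+0.6040)
  = 0.0018 + 0.0150 + 0.0642 + 0.1718 + 0.3208 = 0.5736
G = 1 − 0.5736 = 0.4264

0.426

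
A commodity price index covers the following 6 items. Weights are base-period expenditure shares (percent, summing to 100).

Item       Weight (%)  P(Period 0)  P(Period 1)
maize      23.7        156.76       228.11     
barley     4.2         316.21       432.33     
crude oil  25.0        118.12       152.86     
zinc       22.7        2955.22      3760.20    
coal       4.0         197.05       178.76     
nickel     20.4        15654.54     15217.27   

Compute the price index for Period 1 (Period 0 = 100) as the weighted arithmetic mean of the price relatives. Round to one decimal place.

124.9

maize: 23.7 × (228.11/156.76) = 23.7 × 1.455154 = 34.4872
barley: 4.2 × (432.33/316.21) = 4.2 × 1.367224 = 5.7423
crude oil: 25.0 × (152.86/118.12) = 25.0 × 1.294108 = 32.3527
zinc: 22.7 × (3760.20/2955.22) = 22.7 × 1.272393 = 28.8833
coal: 4.0 × (178.76/197.05) = 4.0 × 0.907181 = 3.6287
nickel: 20.4 × (15217.27/15654.54) = 20.4 × 0.972068 = 19.8302
Index = Σ wᵢ·(p₁ᵢ/p₀ᵢ) = 34.4872 + 5.7423 + 32.3527 + 28.8833 + 3.6287 + 19.8302 = 124.9244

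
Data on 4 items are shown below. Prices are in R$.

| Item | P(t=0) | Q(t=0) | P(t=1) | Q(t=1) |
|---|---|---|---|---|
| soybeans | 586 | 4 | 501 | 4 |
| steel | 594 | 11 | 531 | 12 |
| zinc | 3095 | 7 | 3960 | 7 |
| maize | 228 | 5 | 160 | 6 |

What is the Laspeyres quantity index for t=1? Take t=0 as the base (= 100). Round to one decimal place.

102.6

Laspeyres quantity index uses base-period prices as weights.
ΣP(t=0)·Q(t=1) = 586×4 + 594×12 + 3095×7 + 228×6 = 2344 + 7128 + 21665 + 1368 = 32505
ΣP(t=0)·Q(t=0) = 586×4 + 594×11 + 3095×7 + 228×5 = 2344 + 6534 + 21665 + 1140 = 31683
Index = 32505 / 31683 × 100 = 102.5945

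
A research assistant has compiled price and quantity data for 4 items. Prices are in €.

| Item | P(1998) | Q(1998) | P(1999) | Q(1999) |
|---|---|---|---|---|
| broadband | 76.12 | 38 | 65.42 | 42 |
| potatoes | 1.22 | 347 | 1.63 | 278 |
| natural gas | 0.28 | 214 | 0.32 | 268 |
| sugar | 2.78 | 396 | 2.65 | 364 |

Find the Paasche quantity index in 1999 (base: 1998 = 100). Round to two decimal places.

101.96

Paasche quantity index uses current-period prices as weights.
ΣP(1999)·Q(1999) = 65.42×42 + 1.63×278 + 0.32×268 + 2.65×364 = 2747.64 + 453.14 + 85.76 + 964.6 = 4251.14
ΣP(1999)·Q(1998) = 65.42×38 + 1.63×347 + 0.32×214 + 2.65×396 = 2485.96 + 565.61 + 68.48 + 1049.4 = 4169.45
Index = 4251.14 / 4169.45 × 100 = 101.9593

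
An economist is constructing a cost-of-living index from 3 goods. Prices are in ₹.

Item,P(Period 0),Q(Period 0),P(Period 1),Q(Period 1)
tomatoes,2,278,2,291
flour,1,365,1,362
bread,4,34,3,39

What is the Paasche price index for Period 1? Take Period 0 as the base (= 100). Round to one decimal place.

96.5

Paasche price index uses current-period quantities as weights.
ΣP(Period 1)·Q(Period 1) = 2×291 + 1×362 + 3×39 = 582 + 362 + 117 = 1061
ΣP(Period 0)·Q(Period 1) = 2×291 + 1×362 + 4×39 = 582 + 362 + 156 = 1100
Index = 1061 / 1100 × 100 = 96.4545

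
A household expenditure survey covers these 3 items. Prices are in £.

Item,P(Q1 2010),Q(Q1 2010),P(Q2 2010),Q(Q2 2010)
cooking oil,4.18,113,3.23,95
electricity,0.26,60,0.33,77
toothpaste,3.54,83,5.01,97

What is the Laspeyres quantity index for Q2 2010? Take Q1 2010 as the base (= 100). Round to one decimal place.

97.3

Laspeyres quantity index uses base-period prices as weights.
ΣP(Q1 2010)·Q(Q2 2010) = 4.18×95 + 0.26×77 + 3.54×97 = 397.1 + 20.02 + 343.38 = 760.5
ΣP(Q1 2010)·Q(Q1 2010) = 4.18×113 + 0.26×60 + 3.54×83 = 472.34 + 15.6 + 293.82 = 781.76
Index = 760.5 / 781.76 × 100 = 97.2805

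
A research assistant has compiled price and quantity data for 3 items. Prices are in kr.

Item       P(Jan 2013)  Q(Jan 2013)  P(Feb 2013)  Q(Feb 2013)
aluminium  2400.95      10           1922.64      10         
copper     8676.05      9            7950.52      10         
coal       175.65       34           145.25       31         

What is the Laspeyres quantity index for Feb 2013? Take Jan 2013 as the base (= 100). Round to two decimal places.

107.54

Laspeyres quantity index uses base-period prices as weights.
ΣP(Jan 2013)·Q(Feb 2013) = 2400.95×10 + 8676.05×10 + 175.65×31 = 24009.5 + 86760.5 + 5445.15 = 116215.15
ΣP(Jan 2013)·Q(Jan 2013) = 2400.95×10 + 8676.05×9 + 175.65×34 = 24009.5 + 78084.45 + 5972.1 = 108066.05
Index = 116215.15 / 108066.05 × 100 = 107.5409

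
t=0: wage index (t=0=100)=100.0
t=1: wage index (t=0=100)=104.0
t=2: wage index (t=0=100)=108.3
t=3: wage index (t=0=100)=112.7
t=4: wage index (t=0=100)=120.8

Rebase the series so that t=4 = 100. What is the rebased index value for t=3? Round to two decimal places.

Rebased(t=3) = 112.7 / 120.8 × 100 = 93.2947

93.29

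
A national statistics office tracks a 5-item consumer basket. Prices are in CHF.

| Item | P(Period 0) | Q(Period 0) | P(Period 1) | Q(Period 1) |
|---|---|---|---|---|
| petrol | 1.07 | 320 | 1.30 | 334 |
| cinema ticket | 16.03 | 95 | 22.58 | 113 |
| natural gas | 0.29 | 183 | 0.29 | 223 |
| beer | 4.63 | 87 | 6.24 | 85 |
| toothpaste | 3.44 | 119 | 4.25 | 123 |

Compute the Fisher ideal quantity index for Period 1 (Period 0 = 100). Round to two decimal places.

Laspeyres component (base-period weights):
ΣP(Period 0)Q(Period 1) = 1.07×334 + 16.03×113 + 0.29×223 + 4.63×85 + 3.44×123 = 357.38 + 1811.39 + 64.67 + 393.55 + 423.12 = 3050.11
ΣP(Period 0)Q(Period 0) = 1.07×320 + 16.03×95 + 0.29×183 + 4.63×87 + 3.44×119 = 342.4 + 1522.85 + 53.07 + 402.81 + 409.36 = 2730.49
L = 3050.11 / 2730.49 × 100 = 111.7056
Paasche component (current-period weights):
ΣP(Period 1)Q(Period 1) = 1.30×334 + 22.58×113 + 0.29×223 + 6.24×85 + 4.25×123 = 434.2 + 2551.54 + 64.67 + 530.4 + 522.75 = 4103.56
ΣP(Period 1)Q(Period 0) = 1.30×320 + 22.58×95 + 0.29×183 + 6.24×87 + 4.25×119 = 416 + 2145.1 + 53.07 + 542.88 + 505.75 = 3662.8
P = 4103.56 / 3662.8 × 100 = 112.0334
Fisher = √(L × P) = √(111.7056 × 112.0334) = 111.8694

111.87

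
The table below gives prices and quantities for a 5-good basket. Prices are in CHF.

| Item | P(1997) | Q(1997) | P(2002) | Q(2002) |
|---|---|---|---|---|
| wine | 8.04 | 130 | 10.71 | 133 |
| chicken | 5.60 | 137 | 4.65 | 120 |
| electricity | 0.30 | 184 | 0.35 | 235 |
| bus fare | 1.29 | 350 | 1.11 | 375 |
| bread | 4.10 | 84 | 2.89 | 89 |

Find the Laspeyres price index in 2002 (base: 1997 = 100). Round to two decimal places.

102.31

Laspeyres price index uses base-period quantities as weights.
ΣP(2002)·Q(1997) = 10.71×130 + 4.65×137 + 0.35×184 + 1.11×350 + 2.89×84 = 1392.3 + 637.05 + 64.4 + 388.5 + 242.76 = 2725.01
ΣP(1997)·Q(1997) = 8.04×130 + 5.60×137 + 0.30×184 + 1.29×350 + 4.10×84 = 1045.2 + 767.2 + 55.2 + 451.5 + 344.4 = 2663.5
Index = 2725.01 / 2663.5 × 100 = 102.3094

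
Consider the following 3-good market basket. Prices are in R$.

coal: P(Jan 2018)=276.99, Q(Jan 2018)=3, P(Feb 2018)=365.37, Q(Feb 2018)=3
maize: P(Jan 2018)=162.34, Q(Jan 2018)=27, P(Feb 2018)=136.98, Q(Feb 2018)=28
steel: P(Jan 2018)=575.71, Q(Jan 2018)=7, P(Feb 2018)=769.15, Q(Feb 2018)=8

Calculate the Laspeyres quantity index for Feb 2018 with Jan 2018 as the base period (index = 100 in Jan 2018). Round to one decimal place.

108.0

Laspeyres quantity index uses base-period prices as weights.
ΣP(Jan 2018)·Q(Feb 2018) = 276.99×3 + 162.34×28 + 575.71×8 = 830.97 + 4545.52 + 4605.68 = 9982.17
ΣP(Jan 2018)·Q(Jan 2018) = 276.99×3 + 162.34×27 + 575.71×7 = 830.97 + 4383.18 + 4029.97 = 9244.12
Index = 9982.17 / 9244.12 × 100 = 107.9840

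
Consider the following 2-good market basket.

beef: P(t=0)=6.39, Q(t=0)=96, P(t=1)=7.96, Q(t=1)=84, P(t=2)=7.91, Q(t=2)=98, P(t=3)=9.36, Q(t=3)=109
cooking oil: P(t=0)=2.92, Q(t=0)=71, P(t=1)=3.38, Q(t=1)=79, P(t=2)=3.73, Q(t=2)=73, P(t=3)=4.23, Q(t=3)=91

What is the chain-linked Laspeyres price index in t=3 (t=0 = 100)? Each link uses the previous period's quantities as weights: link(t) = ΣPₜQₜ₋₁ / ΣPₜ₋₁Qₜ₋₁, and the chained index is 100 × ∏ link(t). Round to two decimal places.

146.79

Link t=0→t=1:
ΣP(t=1)Q(t=0) = 7.96×96 + 3.38×71 = 764.16 + 239.98 = 1004.14
ΣP(t=0)Q(t=0) = 6.39×96 + 2.92×71 = 613.44 + 207.32 = 820.76
link = 1004.14/820.76 = 1.223427
Link t=1→t=2:
ΣP(t=2)Q(t=1) = 7.91×84 + 3.73×79 = 664.44 + 294.67 = 959.11
ΣP(t=1)Q(t=1) = 7.96×84 + 3.38×79 = 668.64 + 267.02 = 935.66
link = 959.11/935.66 = 1.025063
Link t=2→t=3:
ΣP(t=3)Q(t=2) = 9.36×98 + 4.23×73 = 917.28 + 308.79 = 1226.07
ΣP(t=2)Q(t=2) = 7.91×98 + 3.73×73 = 775.18 + 272.29 = 1047.47
link = 1226.07/1047.47 = 1.170506
Chained index = 100 × 1.223427 × 1.025063 × 1.170506 = 146.7919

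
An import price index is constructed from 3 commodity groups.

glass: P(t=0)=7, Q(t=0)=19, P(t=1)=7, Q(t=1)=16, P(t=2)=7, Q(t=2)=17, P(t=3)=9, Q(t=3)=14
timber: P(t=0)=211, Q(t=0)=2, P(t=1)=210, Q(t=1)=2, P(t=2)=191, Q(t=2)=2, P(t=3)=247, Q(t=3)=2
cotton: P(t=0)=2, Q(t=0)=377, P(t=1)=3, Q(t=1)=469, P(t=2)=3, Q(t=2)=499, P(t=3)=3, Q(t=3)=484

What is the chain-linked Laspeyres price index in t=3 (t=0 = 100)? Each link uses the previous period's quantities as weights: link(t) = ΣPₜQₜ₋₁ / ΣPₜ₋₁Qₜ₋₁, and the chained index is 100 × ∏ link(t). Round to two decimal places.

Link t=0→t=1:
ΣP(t=1)Q(t=0) = 7×19 + 210×2 + 3×377 = 133 + 420 + 1131 = 1684
ΣP(t=0)Q(t=0) = 7×19 + 211×2 + 2×377 = 133 + 422 + 754 = 1309
link = 1684/1309 = 1.286478
Link t=1→t=2:
ΣP(t=2)Q(t=1) = 7×16 + 191×2 + 3×469 = 112 + 382 + 1407 = 1901
ΣP(t=1)Q(t=1) = 7×16 + 210×2 + 3×469 = 112 + 420 + 1407 = 1939
link = 1901/1939 = 0.980402
Link t=2→t=3:
ΣP(t=3)Q(t=2) = 9×17 + 247×2 + 3×499 = 153 + 494 + 1497 = 2144
ΣP(t=2)Q(t=2) = 7×17 + 191×2 + 3×499 = 119 + 382 + 1497 = 1998
link = 2144/1998 = 1.073073
Chained index = 100 × 1.286478 × 0.980402 × 1.073073 = 135.3431

135.34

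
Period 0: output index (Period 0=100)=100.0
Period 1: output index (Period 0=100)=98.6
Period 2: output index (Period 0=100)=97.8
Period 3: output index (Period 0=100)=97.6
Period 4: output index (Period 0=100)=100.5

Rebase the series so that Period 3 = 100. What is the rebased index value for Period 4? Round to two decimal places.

Rebased(Period 4) = 100.5 / 97.6 × 100 = 102.9713

102.97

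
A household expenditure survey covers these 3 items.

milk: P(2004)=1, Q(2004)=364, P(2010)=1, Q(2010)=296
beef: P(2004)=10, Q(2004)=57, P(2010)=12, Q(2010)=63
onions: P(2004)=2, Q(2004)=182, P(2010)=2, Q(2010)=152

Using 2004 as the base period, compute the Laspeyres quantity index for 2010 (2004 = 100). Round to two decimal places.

94.76

Laspeyres quantity index uses base-period prices as weights.
ΣP(2004)·Q(2010) = 1×296 + 10×63 + 2×152 = 296 + 630 + 304 = 1230
ΣP(2004)·Q(2004) = 1×364 + 10×57 + 2×182 = 364 + 570 + 364 = 1298
Index = 1230 / 1298 × 100 = 94.7612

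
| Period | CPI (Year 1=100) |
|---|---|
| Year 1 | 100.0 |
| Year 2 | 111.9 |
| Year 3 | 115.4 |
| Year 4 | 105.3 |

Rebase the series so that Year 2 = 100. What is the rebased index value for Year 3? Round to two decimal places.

103.13

Rebased(Year 3) = 115.4 / 111.9 × 100 = 103.1278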